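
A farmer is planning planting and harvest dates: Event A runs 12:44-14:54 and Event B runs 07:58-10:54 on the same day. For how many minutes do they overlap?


Interval A: [764, 894] minutes from midnight
Interval B: [478, 654] minutes from midnight
Overlap start = max(764, 478) = 764
Overlap end = min(894, 654) = 654
End <= start, so the intervals do not overlap: 0 minutes

0


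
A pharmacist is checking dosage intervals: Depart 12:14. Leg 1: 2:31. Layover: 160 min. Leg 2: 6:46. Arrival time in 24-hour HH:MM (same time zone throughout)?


Depart: 12:14
Leg 1: +151 min -> 14:45
Layover: +160 min -> 17:25
Leg 2: +406 min -> 00:11
Total travel: 717 minutes = 11h 57m
Arrival: 00:11

00:11


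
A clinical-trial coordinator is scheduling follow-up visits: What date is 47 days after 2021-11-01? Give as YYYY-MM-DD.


Start: 2021-11-01
Adding 47 days
Days remaining in November: 29
After November: 18 days still to add
December 2021 has 31 days, need 18
Result: 2021-12-18

2021-12-18


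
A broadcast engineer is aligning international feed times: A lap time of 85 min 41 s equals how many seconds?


Minutes: 85
Seconds: 41
Convert minutes to seconds: 85 x 60 = 5100
Add remaining seconds: 5100 + 41 = 5141

5141


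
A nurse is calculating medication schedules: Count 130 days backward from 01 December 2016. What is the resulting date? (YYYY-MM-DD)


Start: 2016-12-01
Subtracting 130 days
Days already passed in December: 1
After going back through December: 129 more days to subtract
November 2016: 30 days, 99 remaining
October 2016: 31 days, 68 remaining
September 2016: 30 days, 38 remaining
August 2016: 31 days, 7 remaining
Result: 2016-07-24

2016-07-24


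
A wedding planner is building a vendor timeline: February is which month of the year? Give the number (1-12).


Calendar month order:
1. January
2. February <--
3. March
February is month number 2

2


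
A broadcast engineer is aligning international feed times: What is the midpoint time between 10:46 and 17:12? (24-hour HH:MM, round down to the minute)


Start time: 10:46 = 646 minutes from midnight
End time: 17:12 = 1032 minutes from midnight
Sum: 646 + 1032 = 1678
Midpoint: 1678 / 2 = 839 minutes
Convert: 839 / 60 = 13 hours, 59 minutes
Result: 13:59

13:59


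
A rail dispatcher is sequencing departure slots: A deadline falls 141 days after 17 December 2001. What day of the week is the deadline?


Start: 2001-12-17 (Monday)
Step 1 - find target date: add 141 days
  2001-12-17 + 141 days = 2002-05-07
Step 2 - day of week:
  141 mod 7 = 1
  Monday + 1 days -> Tuesday
Result: Tuesday (2002-05-07)

Tuesday


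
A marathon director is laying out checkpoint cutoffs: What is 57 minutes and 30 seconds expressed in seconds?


Minutes: 57
Extra seconds: 30
Seconds per minute: 60
Minutes to seconds: 57 x 60 = 3420
Total: 3420 + 30 = 3450

3450


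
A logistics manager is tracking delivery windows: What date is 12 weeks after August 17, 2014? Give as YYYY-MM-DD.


Start: 2014-08-17
Weeks to add: 12
Convert to days: 12 x 7 = 84 days
Add 84 days to 2014-08-17
Result: 2014-11-09

2014-11-09


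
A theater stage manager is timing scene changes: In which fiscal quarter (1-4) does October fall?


Month: October (month 10)
Q1: January-March (months 1-3)
Q2: April-June (months 4-6)
Q3: July-September (months 7-9)
Q4: October-December (months 10-12)
Month 10 falls in Q4

4


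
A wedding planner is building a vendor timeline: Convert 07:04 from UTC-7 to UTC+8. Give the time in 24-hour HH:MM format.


Local time: 07:04 at UTC-7 (offset -7h)
Target zone: UTC+8 (offset 8h)
Difference: 8 - (-7) = 15 hours
Calculation: 7 + (15) = 22
Result: 22:04

22:04


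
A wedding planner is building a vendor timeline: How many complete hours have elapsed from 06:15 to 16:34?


Start: 06:15
End: 16:34
Hour difference: 16 - 6 = 10 hours
Minute difference: 34 - 15 = 19 minutes
Total minutes: 619
Complete hours: 619 / 60 = 10 (remainder 19)

10


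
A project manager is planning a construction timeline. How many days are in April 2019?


Month: April
Year: 2019
April is a 30-day month
Total: 30 days

30


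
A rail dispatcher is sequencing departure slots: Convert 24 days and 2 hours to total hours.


Days: 24
Extra hours: 2
Hours per day: 24
Days to hours: 24 x 24 = 576
Total: 576 + 2 = 578

578


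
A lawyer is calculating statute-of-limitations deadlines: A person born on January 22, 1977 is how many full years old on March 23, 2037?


Birth: 1977-01-22
Reference: 2037-03-23
Year difference: 2037 - 1977 = 60
Has birthday (01-22) occurred by 03-23? Yes
Age in full years: 60

60


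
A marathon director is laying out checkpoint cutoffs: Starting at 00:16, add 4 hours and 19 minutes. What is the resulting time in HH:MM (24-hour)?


Start time: 00:16
Adding: 4 hours 19 minutes
Minutes: 16 + 19 = 35
Hours: 0 + 4 + 0 = 4
Result: 04:35

04:35


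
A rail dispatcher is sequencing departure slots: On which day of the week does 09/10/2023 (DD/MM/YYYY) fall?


Date: 2023-10-09
January 1, 2023 is a Sunday
Day of year: 282
Offset from Jan 1: 281 days
281 mod 7 = 1
Result: Monday

Monday


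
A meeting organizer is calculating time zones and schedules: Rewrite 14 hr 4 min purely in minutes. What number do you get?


Hours: 14
Extra minutes: 4
Minutes per hour: 60
Hours to minutes: 14 x 60 = 840
Total: 840 + 4 = 844

844


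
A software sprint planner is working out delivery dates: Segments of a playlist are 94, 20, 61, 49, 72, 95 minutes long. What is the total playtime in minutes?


Durations: 94, 20, 61, 49, 72, 95
Running sum: 94
+ 20 = 114
+ 61 = 175
+ 49 = 224
+ 72 = 296
+ 95 = 391
Total duration: 391 minutes
That is 6 hours and 31 minutes

391


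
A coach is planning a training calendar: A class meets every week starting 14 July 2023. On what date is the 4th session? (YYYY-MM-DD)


First occurrence: 2023-07-14 (occurrence 1)
Each occurrence is 7 days after the previous.
Occurrence 4 is 3 weeks after the first.
3 weeks = 21 days
2023-07-14 + 21 days = 2023-08-04

2023-08-04


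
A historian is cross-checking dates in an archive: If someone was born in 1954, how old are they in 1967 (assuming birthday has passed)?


Birth year: 1954
Current year: 1967
Age = current year - birth year
Age = 1967 - 1954 = 13

13


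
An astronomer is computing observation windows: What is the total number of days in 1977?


Year: 1977
Check leap year rules:
Divisible by 4? No
1977 is not a leap year
Days: 365

365


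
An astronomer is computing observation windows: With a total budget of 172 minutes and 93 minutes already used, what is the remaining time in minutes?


Total budget: 172 minutes
Time used: 93 minutes
Remaining: 172 - 93 = 79 minutes
Percent used: 54.1%
Percent remaining: 45.9%

79


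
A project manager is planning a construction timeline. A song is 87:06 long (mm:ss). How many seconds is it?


Minutes: 87
Extra seconds: 6
Seconds per minute: 60
Minutes to seconds: 87 x 60 = 5220
Total: 5220 + 6 = 5226

5226


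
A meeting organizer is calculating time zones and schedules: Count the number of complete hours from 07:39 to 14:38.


Start: 07:39
End: 14:38
Hour difference: 14 - 7 = 7 hours
Minute difference: 38 - 39 = -1 minutes
Total minutes: 419
Complete hours: 419 / 60 = 6 (remainder 59)

6


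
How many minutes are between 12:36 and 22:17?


Start time: 12:36 = 756 minutes from midnight
End time: 22:17 = 1337 minutes from midnight
Difference: 1337 - 756 = 581 minutes
That is 9 hours and 41 minutes

581


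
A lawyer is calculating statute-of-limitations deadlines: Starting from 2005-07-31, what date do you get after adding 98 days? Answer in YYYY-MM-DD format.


Start: 2005-07-31
Adding 98 days
Days remaining in July: 0
After July: 98 days still to add
August 2005: 31 days, 67 remaining
September 2005: 30 days, 37 remaining
October 2005: 31 days, 6 remaining
November 2005 has 30 days, need 6
Result: 2005-11-06

2005-11-06


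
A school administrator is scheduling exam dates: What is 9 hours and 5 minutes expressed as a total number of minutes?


Hours: 9
Minutes: 5
Convert hours to minutes: 9 x 60 = 540
Add remaining minutes: 540 + 5 = 545

545


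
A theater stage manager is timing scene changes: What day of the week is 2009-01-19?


Date: 2009-01-19
January 1, 2009 is a Thursday
Day of year: 19
Offset from Jan 1: 18 days
18 mod 7 = 4
Result: Monday

Monday


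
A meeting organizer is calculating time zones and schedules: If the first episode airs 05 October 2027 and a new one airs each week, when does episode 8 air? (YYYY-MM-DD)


First occurrence: 2027-10-05 (occurrence 1)
Each occurrence is 7 days after the previous.
Occurrence 8 is 7 weeks after the first.
7 weeks = 49 days
2027-10-05 + 49 days = 2027-11-23

2027-11-23


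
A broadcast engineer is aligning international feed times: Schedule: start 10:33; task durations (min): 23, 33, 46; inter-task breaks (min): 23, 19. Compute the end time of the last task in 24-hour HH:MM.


Start: 10:33 = 633 min from midnight
  after task 1 (23 min): 10:56
  after break (23 min): 11:19
  after task 2 (33 min): 11:52
  after break (19 min): 12:11
  after task 3 (46 min): 12:57
Total elapsed: 144 minutes
End time: 12:57

12:57


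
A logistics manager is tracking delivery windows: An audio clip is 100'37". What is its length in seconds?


Minutes: 100
Seconds: 37
Convert minutes to seconds: 100 x 60 = 6000
Add remaining seconds: 6000 + 37 = 6037

6037


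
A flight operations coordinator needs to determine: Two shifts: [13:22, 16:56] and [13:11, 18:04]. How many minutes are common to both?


Interval A: [802, 1016] minutes from midnight
Interval B: [791, 1084] minutes from midnight
Overlap start = max(802, 791) = 802
Overlap end = min(1016, 1084) = 1016
Overlap = 1016 - 802 = 214 minutes

214


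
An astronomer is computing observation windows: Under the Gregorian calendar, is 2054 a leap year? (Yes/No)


Year: 2054
Divisible by 4? 2054 / 4 = 513.5 -> No
Not divisible by 4, so NOT a leap year

No


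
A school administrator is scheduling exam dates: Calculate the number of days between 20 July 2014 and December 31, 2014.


Start: July 20, 2014
End: December 31, 2014
Days left in July: 11
August: 31
September: 30
October: 31
November: 30
... plus remaining months
Sum of remaining months: 153
Total: 11 + 153 = 164

164


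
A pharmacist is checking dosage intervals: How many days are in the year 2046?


Year: 2046
Check leap year rules:
Divisible by 4? No
2046 is not a leap year
Days: 365

365


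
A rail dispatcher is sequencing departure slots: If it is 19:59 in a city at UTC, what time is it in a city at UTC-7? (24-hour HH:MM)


Local time: 19:59 at UTC (offset 0h)
Target zone: UTC-7 (offset -7h)
Difference: -7 - (0) = -7 hours
Calculation: 19 + (-7) = 12
Result: 12:59

12:59


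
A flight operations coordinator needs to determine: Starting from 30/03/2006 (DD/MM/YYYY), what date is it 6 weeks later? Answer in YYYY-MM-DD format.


Start: 2006-03-30
Weeks to add: 6
Convert to days: 6 x 7 = 42 days
Add 42 days to 2006-03-30
Result: 2006-05-11

2006-05-11


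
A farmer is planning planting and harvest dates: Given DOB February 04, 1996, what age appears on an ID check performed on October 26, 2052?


Birth: 1996-02-04
Reference: 2052-10-26
Year difference: 2052 - 1996 = 56
Has birthday (02-04) occurred by 10-26? Yes
Age in full years: 56

56


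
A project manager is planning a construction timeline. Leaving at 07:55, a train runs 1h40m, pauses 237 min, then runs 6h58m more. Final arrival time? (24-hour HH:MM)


Depart: 07:55
Leg 1: +100 min -> 09:35
Layover: +237 min -> 13:32
Leg 2: +418 min -> 20:30
Total travel: 755 minutes = 12h 35m
Arrival: 20:30

20:30


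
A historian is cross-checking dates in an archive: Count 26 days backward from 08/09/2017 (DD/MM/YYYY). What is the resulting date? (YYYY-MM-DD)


Start: 2017-09-08
Subtracting 26 days
Days already passed in September: 8
After going back through September: 18 more days to subtract
August 2017 has 31 days, need 18
Result: 2017-08-13

2017-08-13


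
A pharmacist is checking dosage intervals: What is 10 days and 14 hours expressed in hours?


Days: 10
Extra hours: 14
Hours per day: 24
Days to hours: 10 x 24 = 240
Total: 240 + 14 = 254

254


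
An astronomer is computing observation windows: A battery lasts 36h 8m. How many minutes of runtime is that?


Hours: 36
Extra minutes: 8
Minutes per hour: 60
Hours to minutes: 36 x 60 = 2160
Total: 2160 + 8 = 2168

2168


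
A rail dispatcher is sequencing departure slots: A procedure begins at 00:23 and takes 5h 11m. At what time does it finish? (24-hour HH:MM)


Start time: 00:23
Adding: 5 hours 11 minutes
Minutes: 23 + 11 = 34
Hours: 0 + 5 + 0 = 5
Result: 05:34

05:34


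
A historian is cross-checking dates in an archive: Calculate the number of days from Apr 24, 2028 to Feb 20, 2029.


Start date: 2028-04-24
End date: 2029-02-20
Apr 2028: +7 days
May 2028: +31 days
Jun 2028: +30 days
... (8 more months)
Total: 302 days

302


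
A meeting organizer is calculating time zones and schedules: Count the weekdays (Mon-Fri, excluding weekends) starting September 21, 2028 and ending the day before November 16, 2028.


Start: 2028-09-21 (Thursday)
End (exclusive): 2028-11-16 (Thursday)
Total calendar days: 56
Full weeks: 56 // 7 = 8 -> 40 weekdays
Remaining 0 days starting on Thursday:
Total business days: 40 + 0 = 40

40


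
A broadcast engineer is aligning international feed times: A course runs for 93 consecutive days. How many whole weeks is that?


Total days: 93
Days per week: 7
Division: 93 / 7 = 13 remainder 2
Complete weeks: 13
Remaining days: 2

13


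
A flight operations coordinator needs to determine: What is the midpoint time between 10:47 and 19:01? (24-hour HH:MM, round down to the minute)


Start time: 10:47 = 647 minutes from midnight
End time: 19:01 = 1141 minutes from midnight
Sum: 647 + 1141 = 1788
Midpoint: 1788 / 2 = 894 minutes
Convert: 894 / 60 = 14 hours, 54 minutes
Result: 14:54

14:54


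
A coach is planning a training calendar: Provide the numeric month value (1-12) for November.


Calendar month order:
10. October
11. November <--
12. December
November is month number 11

11


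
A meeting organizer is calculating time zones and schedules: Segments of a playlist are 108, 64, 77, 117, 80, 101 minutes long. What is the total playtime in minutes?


Durations: 108, 64, 77, 117, 80, 101
Running sum: 108
+ 64 = 172
+ 77 = 249
+ 117 = 366
+ 80 = 446
+ 101 = 547
Total duration: 547 minutes
That is 9 hours and 7 minutes

547


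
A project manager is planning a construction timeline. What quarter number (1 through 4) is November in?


Month: November (month 11)
Q1: January-March (months 1-3)
Q2: April-June (months 4-6)
Q3: July-September (months 7-9)
Q4: October-December (months 10-12)
Month 11 falls in Q4

4


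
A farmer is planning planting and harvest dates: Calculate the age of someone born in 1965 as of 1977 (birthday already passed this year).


Birth year: 1965
Current year: 1977
Age = current year - birth year
Age = 1977 - 1965 = 12

12


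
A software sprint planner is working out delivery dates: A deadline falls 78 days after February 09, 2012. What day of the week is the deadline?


Start: 2012-02-09 (Thursday)
Step 1 - find target date: add 78 days
  2012-02-09 + 78 days = 2012-04-27
Step 2 - day of week:
  78 mod 7 = 1
  Thursday + 1 days -> Friday
Result: Friday (2012-04-27)

Friday


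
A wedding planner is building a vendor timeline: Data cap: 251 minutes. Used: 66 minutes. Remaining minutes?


Total budget: 251 minutes
Time used: 66 minutes
Remaining: 251 - 66 = 185 minutes
Percent used: 26.3%
Percent remaining: 73.7%

185


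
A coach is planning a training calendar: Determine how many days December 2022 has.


Month: December
Year: 2022
December is a 31-day month
Total: 31 days

31


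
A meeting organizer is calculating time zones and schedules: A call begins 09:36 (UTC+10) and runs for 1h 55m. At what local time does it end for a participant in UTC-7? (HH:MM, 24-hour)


Start: 09:36 in UTC+10
Step 1 - add duration:
  minutes: 36 + 55 = 91 (carry 1h)
  hours: 9 + 1 + 1 = 11
  end in UTC+10: 11:31
Step 2 - convert UTC+10 -> UTC-7:
  offset difference: -7 - (10) = -17 hours
  11 + (-17) = -6 -> mod 24 = 18
Result: 18:31 in UTC-7

18:31


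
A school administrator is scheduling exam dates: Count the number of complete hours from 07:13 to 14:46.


Start: 07:13
End: 14:46
Hour difference: 14 - 7 = 7 hours
Minute difference: 46 - 13 = 33 minutes
Total minutes: 453
Complete hours: 453 / 60 = 7 (remainder 33)

7


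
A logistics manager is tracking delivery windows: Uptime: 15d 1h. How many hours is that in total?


Days: 15
Extra hours: 1
Hours per day: 24
Days to hours: 15 x 24 = 360
Total: 360 + 1 = 361

361


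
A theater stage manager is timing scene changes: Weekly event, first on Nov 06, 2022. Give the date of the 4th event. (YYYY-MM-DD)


First occurrence: 2022-11-06 (occurrence 1)
Each occurrence is 7 days after the previous.
Occurrence 4 is 3 weeks after the first.
3 weeks = 21 days
2022-11-06 + 21 days = 2022-11-27

2022-11-27


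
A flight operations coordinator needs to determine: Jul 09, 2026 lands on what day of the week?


Date: 2026-07-09
January 1, 2026 is a Thursday
Day of year: 190
Offset from Jan 1: 189 days
189 mod 7 = 0
Result: Thursday

Thursday


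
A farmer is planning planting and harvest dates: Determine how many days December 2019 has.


Month: December
Year: 2019
December is a 31-day month
Total: 31 days

31


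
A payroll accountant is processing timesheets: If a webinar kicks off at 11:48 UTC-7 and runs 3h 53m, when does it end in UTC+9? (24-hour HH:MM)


Start: 11:48 in UTC-7
Step 1 - add duration:
  minutes: 48 + 53 = 101 (carry 1h)
  hours: 11 + 3 + 1 = 15
  end in UTC-7: 15:41
Step 2 - convert UTC-7 -> UTC+9:
  offset difference: 9 - (-7) = 16 hours
  15 + (16) = 31 -> mod 24 = 7
Result: 07:41 in UTC+9

07:41


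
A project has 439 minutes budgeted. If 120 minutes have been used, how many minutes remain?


Total budget: 439 minutes
Time used: 120 minutes
Remaining: 439 - 120 = 319 minutes
Percent used: 27.3%
Percent remaining: 72.7%

319


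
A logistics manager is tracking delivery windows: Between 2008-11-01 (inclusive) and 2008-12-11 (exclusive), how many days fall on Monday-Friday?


Start: 2008-11-01 (Saturday)
End (exclusive): 2008-12-11 (Thursday)
Total calendar days: 40
Full weeks: 40 // 7 = 5 -> 25 weekdays
Remaining 5 days starting on Saturday:
  Sat(-), Sun(-), Mon(w), Tue(w), Wed(w) -> 3 weekdays
Total business days: 25 + 3 = 28

28


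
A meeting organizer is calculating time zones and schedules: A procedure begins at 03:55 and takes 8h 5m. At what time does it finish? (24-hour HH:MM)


Start time: 03:55
Adding: 8 hours 5 minutes
Minutes: 55 + 5 = 60
Minute overflow: 60 >= 60, so carry 1 hour, minutes = 0
Hours: 3 + 8 + 1 = 12
Result: 12:00

12:00


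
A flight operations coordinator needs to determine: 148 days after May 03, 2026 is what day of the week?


Start: 2026-05-03 (Sunday)
Step 1 - find target date: add 148 days
  2026-05-03 + 148 days = 2026-09-28
Step 2 - day of week:
  148 mod 7 = 1
  Sunday + 1 days -> Monday
Result: Monday (2026-09-28)

Monday


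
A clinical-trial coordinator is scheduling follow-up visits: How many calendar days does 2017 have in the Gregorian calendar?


Year: 2017
Check leap year rules:
Divisible by 4? No
2017 is not a leap year
Days: 365

365


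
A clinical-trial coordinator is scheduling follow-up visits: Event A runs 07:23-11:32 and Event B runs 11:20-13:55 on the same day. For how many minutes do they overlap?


Interval A: [443, 692] minutes from midnight
Interval B: [680, 835] minutes from midnight
Overlap start = max(443, 680) = 680
Overlap end = min(692, 835) = 692
Overlap = 692 - 680 = 12 minutes

12


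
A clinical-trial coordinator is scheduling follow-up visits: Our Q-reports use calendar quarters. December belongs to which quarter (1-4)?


Month: December (month 12)
Q1: January-March (months 1-3)
Q2: April-June (months 4-6)
Q3: July-September (months 7-9)
Q4: October-December (months 10-12)
Month 12 falls in Q4

4


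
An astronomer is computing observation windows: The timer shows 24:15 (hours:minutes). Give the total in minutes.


Hours: 24
Minutes: 15
Convert hours to minutes: 24 x 60 = 1440
Add remaining minutes: 1440 + 15 = 1455

1455


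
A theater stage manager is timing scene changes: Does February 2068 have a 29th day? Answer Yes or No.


Year: 2068
Divisible by 4? 2068 / 4 = 517.0 -> Yes
Divisible by 100? 2068 / 100 = 20.68 -> No
Divisible by 4 but not 100, so it IS a leap year

Yes


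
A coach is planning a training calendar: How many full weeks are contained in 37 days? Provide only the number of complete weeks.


Total days: 37
Days per week: 7
Division: 37 / 7 = 5 remainder 2
Complete weeks: 5
Remaining days: 2

5


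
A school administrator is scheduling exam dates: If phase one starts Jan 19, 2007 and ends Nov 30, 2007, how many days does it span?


Start date: 2007-01-19
End date: 2007-11-30
Jan 2007: +13 days
Feb 2007: +28 days
Mar 2007: +31 days
... (8 more months)
Total: 315 days

315


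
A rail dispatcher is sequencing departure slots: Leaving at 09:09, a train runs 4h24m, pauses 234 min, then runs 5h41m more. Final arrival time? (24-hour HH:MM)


Depart: 09:09
Leg 1: +264 min -> 13:33
Layover: +234 min -> 17:27
Leg 2: +341 min -> 23:08
Total travel: 839 minutes = 13h 59m
Arrival: 23:08

23:08


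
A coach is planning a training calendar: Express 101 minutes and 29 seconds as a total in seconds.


Minutes: 101
Seconds: 29
Convert minutes to seconds: 101 x 60 = 6060
Add remaining seconds: 6060 + 29 = 6089

6089


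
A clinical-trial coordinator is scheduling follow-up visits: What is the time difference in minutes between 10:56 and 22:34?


Start time: 10:56 = 656 minutes from midnight
End time: 22:34 = 1354 minutes from midnight
Difference: 1354 - 656 = 698 minutes
That is 11 hours and 38 minutes

698


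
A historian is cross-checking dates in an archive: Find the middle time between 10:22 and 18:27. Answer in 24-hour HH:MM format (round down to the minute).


Start time: 10:22 = 622 minutes from midnight
End time: 18:27 = 1107 minutes from midnight
Sum: 622 + 1107 = 1729
Midpoint: 1729 / 2 = 864 minutes
Convert: 864 / 60 = 14 hours, 24 minutes
Result: 14:24

14:24


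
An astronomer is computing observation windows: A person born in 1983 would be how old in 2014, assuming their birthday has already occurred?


Birth year: 1983
Current year: 2014
Age = current year - birth year
Age = 2014 - 1983 = 31

31


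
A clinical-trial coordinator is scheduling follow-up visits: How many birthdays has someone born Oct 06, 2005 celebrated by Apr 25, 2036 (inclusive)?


Birth: 2005-10-06
Reference: 2036-04-25
Year difference: 2036 - 2005 = 31
Has birthday (10-06) occurred by 04-25? No
Birthday not yet reached this year -> subtract 1
Age in full years: 30

30


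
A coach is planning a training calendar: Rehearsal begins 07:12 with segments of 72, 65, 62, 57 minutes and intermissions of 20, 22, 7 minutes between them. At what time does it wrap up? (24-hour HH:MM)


Start: 07:12 = 432 min from midnight
  after task 1 (72 min): 08:24
  after break (20 min): 08:44
  after task 2 (65 min): 09:49
  after break (22 min): 10:11
  after task 3 (62 min): 11:13
  after break (7 min): 11:20
  after task 4 (57 min): 12:17
Total elapsed: 305 minutes
End time: 12:17

12:17


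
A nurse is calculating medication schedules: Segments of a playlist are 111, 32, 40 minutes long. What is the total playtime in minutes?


Durations: 111, 32, 40
Running sum: 111
+ 32 = 143
+ 40 = 183
Total duration: 183 minutes
That is 3 hours and 3 minutes

183


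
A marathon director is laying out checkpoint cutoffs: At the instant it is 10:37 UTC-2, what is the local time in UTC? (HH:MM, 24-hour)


Local time: 10:37 at UTC-2 (offset -2h)
Target zone: UTC (offset 0h)
Difference: 0 - (-2) = 2 hours
Calculation: 10 + (2) = 12
Result: 12:37

12:37


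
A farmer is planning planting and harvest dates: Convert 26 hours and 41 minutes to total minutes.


Hours: 26
Extra minutes: 41
Minutes per hour: 60
Hours to minutes: 26 x 60 = 1560
Total: 1560 + 41 = 1601

1601


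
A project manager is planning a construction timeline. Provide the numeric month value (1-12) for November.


Calendar month order:
10. October
11. November <--
12. December
November is month number 11

11


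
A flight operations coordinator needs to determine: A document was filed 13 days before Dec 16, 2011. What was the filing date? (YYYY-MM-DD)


Start: 2011-12-16
Subtracting 13 days
Days already passed in December: 16
Result: 2011-12-03

2011-12-03


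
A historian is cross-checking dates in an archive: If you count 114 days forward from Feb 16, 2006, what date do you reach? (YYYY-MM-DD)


Start: 2006-02-16
Adding 114 days
Days remaining in February: 12
After February: 102 days still to add
March 2006: 31 days, 71 remaining
April 2006: 30 days, 41 remaining
May 2006: 31 days, 10 remaining
June 2006 has 30 days, need 10
Result: 2006-06-10

2006-06-10


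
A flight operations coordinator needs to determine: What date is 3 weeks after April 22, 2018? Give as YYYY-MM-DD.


Start: 2018-04-22
Weeks to add: 3
Convert to days: 3 x 7 = 21 days
Add 21 days to 2018-04-22
Result: 2018-05-13

2018-05-13


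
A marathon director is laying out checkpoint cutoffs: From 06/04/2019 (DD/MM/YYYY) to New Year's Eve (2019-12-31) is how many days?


Start: April 06, 2019
End: December 31, 2019
Days left in April: 24
May: 31
June: 30
July: 31
August: 31
... plus remaining months
Sum of remaining months: 245
Total: 24 + 245 = 269

269


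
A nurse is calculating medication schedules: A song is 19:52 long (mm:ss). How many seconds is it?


Minutes: 19
Extra seconds: 52
Seconds per minute: 60
Minutes to seconds: 19 x 60 = 1140
Total: 1140 + 52 = 1192

1192


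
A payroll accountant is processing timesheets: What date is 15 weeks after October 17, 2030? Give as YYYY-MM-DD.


Start: 2030-10-17
Weeks to add: 15
Convert to days: 15 x 7 = 105 days
Add 105 days to 2030-10-17
Result: 2031-01-30

2031-01-30


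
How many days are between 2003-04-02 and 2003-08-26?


Start date: 2003-04-02
End date: 2003-08-26
Apr 2003: +29 days
May 2003: +31 days
Jun 2003: +30 days
Jul 2003: +31 days
Aug 2003: +25 days
Total: 146 days

146


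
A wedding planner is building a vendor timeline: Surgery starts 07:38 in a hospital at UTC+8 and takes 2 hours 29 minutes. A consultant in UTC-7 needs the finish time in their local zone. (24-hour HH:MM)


Start: 07:38 in UTC+8
Step 1 - add duration:
  minutes: 38 + 29 = 67 (carry 1h)
  hours: 7 + 2 + 1 = 10
  end in UTC+8: 10:07
Step 2 - convert UTC+8 -> UTC-7:
  offset difference: -7 - (8) = -15 hours
  10 + (-15) = -5 -> mod 24 = 19
Result: 19:07 in UTC-7

19:07


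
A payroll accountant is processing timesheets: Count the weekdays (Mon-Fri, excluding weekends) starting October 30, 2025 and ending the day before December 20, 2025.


Start: 2025-10-30 (Thursday)
End (exclusive): 2025-12-20 (Saturday)
Total calendar days: 51
Full weeks: 51 // 7 = 7 -> 35 weekdays
Remaining 2 days starting on Thursday:
  Thu(w), Fri(w) -> 2 weekdays
Total business days: 35 + 2 = 37

37


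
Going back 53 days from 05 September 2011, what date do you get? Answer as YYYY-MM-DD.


Start: 2011-09-05
Subtracting 53 days
Days already passed in September: 5
After going back through September: 48 more days to subtract
August 2011: 31 days, 17 remaining
July 2011 has 31 days, need 17
Result: 2011-07-14

2011-07-14


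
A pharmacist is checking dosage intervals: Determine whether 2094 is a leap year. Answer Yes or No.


Year: 2094
Divisible by 4? 2094 / 4 = 523.5 -> No
Not divisible by 4, so NOT a leap year

No


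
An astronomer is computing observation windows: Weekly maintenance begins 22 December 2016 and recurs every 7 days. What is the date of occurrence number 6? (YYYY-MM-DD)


First occurrence: 2016-12-22 (occurrence 1)
Each occurrence is 7 days after the previous.
Occurrence 6 is 5 weeks after the first.
5 weeks = 35 days
2016-12-22 + 35 days = 2017-01-26

2017-01-26


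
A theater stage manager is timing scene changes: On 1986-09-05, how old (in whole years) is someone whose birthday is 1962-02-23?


Birth: 1962-02-23
Reference: 1986-09-05
Year difference: 1986 - 1962 = 24
Has birthday (02-23) occurred by 09-05? Yes
Age in full years: 24

24


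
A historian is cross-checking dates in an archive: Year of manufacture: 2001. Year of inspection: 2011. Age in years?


Birth year: 2001
Current year: 2011
Age = current year - birth year
Age = 2011 - 2001 = 10

10


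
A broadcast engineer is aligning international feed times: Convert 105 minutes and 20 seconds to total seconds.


Minutes: 105
Extra seconds: 20
Seconds per minute: 60
Minutes to seconds: 105 x 60 = 6300
Total: 6300 + 20 = 6320

6320


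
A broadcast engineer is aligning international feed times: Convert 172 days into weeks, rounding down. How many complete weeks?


Total days: 172
Days per week: 7
Division: 172 / 7 = 24 remainder 4
Complete weeks: 24
Remaining days: 4

24


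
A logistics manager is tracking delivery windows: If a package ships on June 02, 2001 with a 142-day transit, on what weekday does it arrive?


Start: 2001-06-02 (Saturday)
Step 1 - find target date: add 142 days
  2001-06-02 + 142 days = 2001-10-22
Step 2 - day of week:
  142 mod 7 = 2
  Saturday + 2 days -> Monday
Result: Monday (2001-10-22)

Monday


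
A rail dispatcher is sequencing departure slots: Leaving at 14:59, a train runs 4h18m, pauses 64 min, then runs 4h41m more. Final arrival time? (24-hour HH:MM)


Depart: 14:59
Leg 1: +258 min -> 19:17
Layover: +64 min -> 20:21
Leg 2: +281 min -> 01:02
Total travel: 603 minutes = 10h 3m
Arrival: 01:02

01:02


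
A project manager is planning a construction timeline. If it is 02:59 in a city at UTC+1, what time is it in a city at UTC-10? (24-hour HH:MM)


Local time: 02:59 at UTC+1 (offset 1h)
Target zone: UTC-10 (offset -10h)
Difference: -10 - (1) = -11 hours
Calculation: 2 + (-11) = -9
Wraparound: (-9) mod 24 = 15
Result: 15:59

15:59


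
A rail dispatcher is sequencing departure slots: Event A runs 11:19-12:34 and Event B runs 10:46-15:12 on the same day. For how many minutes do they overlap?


Interval A: [679, 754] minutes from midnight
Interval B: [646, 912] minutes from midnight
Overlap start = max(679, 646) = 679
Overlap end = min(754, 912) = 754
Overlap = 754 - 679 = 75 minutes

75


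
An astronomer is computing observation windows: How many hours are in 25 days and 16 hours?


Days: 25
Extra hours: 16
Hours per day: 24
Days to hours: 25 x 24 = 600
Total: 600 + 16 = 616

616


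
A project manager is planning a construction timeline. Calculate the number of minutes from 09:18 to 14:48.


Start time: 09:18 = 558 minutes from midnight
End time: 14:48 = 888 minutes from midnight
Difference: 888 - 558 = 330 minutes
That is 5 hours and 30 minutes

330


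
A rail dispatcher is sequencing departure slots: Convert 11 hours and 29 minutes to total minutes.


Hours: 11
Minutes: 29
Convert hours to minutes: 11 x 60 = 660
Add remaining minutes: 660 + 29 = 689

689


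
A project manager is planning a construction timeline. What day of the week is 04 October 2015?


Date: 2015-10-04
January 1, 2015 is a Thursday
Day of year: 277
Offset from Jan 1: 276 days
276 mod 7 = 3
Result: Sunday

Sunday


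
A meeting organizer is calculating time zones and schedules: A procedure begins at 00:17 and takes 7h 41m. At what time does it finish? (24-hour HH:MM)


Start time: 00:17
Adding: 7 hours 41 minutes
Minutes: 17 + 41 = 58
Hours: 0 + 7 + 0 = 7
Result: 07:58

07:58


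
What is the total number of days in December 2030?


Month: December
Year: 2030
December is a 31-day month
Total: 31 days

31


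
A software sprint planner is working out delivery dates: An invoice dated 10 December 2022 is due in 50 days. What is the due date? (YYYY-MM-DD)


Start: 2022-12-10
Adding 50 days
Days remaining in December: 21
After December: 29 days still to add
January 2023 has 31 days, need 29
Result: 2023-01-29

2023-01-29


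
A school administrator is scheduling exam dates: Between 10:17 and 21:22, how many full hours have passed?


Start: 10:17
End: 21:22
Hour difference: 21 - 10 = 11 hours
Minute difference: 22 - 17 = 5 minutes
Total minutes: 665
Complete hours: 665 / 60 = 11 (remainder 5)

11


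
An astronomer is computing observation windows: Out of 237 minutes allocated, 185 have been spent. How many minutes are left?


Total budget: 237 minutes
Time used: 185 minutes
Remaining: 237 - 185 = 52 minutes
Percent used: 78.1%
Percent remaining: 21.9%

52


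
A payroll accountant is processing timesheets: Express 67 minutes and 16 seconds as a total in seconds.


Minutes: 67
Seconds: 16
Convert minutes to seconds: 67 x 60 = 4020
Add remaining seconds: 4020 + 16 = 4036

4036


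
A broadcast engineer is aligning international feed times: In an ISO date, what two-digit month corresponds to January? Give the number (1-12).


Calendar month order:
1. January <--
2. February
January is month number 1

1


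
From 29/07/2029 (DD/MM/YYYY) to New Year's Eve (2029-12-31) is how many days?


Start: July 29, 2029
End: December 31, 2029
Days left in July: 2
August: 31
September: 30
October: 31
November: 30
... plus remaining months
Sum of remaining months: 153
Total: 2 + 153 = 155

155


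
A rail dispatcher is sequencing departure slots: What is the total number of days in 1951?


Year: 1951
Check leap year rules:
Divisible by 4? No
1951 is not a leap year
Days: 365

365


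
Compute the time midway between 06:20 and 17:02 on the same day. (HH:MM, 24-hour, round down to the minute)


Start time: 06:20 = 380 minutes from midnight
End time: 17:02 = 1022 minutes from midnight
Sum: 380 + 1022 = 1402
Midpoint: 1402 / 2 = 701 minutes
Convert: 701 / 60 = 11 hours, 41 minutes
Result: 11:41

11:41


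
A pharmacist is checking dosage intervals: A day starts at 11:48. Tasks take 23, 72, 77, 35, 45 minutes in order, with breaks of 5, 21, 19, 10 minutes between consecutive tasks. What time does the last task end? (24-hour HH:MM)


Start: 11:48 = 708 min from midnight
  after task 1 (23 min): 12:11
  after break (5 min): 12:16
  after task 2 (72 min): 13:28
  after break (21 min): 13:49
  after task 3 (77 min): 15:06
  after break (19 min): 15:25
  after task 4 (35 min): 16:00
  after break (10 min): 16:10
  after task 5 (45 min): 16:55
Total elapsed: 307 minutes
End time: 16:55

16:55


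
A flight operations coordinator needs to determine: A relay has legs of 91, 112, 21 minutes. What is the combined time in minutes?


Durations: 91, 112, 21
Running sum: 91
+ 112 = 203
+ 21 = 224
Total duration: 224 minutes
That is 3 hours and 44 minutes

224


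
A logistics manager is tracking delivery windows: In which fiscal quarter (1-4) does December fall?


Month: December (month 12)
Q1: January-March (months 1-3)
Q2: April-June (months 4-6)
Q3: July-September (months 7-9)
Q4: October-December (months 10-12)
Month 12 falls in Q4

4


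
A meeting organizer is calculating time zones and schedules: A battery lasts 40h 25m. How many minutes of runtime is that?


Hours: 40
Extra minutes: 25
Minutes per hour: 60
Hours to minutes: 40 x 60 = 2400
Total: 2400 + 25 = 2425

2425


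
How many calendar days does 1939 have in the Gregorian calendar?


Year: 1939
Check leap year rules:
Divisible by 4? No
1939 is not a leap year
Days: 365

365


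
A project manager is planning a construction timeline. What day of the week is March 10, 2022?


Date: 2022-03-10
January 1, 2022 is a Saturday
Day of year: 69
Offset from Jan 1: 68 days
68 mod 7 = 5
Result: Thursday

Thursday


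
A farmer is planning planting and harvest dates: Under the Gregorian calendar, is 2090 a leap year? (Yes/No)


Year: 2090
Divisible by 4? 2090 / 4 = 522.5 -> No
Not divisible by 4, so NOT a leap year

No


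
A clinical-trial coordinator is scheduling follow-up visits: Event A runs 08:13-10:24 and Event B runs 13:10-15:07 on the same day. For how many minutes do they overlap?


Interval A: [493, 624] minutes from midnight
Interval B: [790, 907] minutes from midnight
Overlap start = max(493, 790) = 790
Overlap end = min(624, 907) = 624
End <= start, so the intervals do not overlap: 0 minutes

0


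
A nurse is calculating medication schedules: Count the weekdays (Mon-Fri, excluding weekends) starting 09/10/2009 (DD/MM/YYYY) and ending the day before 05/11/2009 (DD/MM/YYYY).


Start: 2009-10-09 (Friday)
End (exclusive): 2009-11-05 (Thursday)
Total calendar days: 27
Full weeks: 27 // 7 = 3 -> 15 weekdays
Remaining 6 days starting on Friday:
  Fri(w), Sat(-), Sun(-), Mon(w), Tue(w), Wed(w) -> 4 weekdays
Total business days: 15 + 4 = 19

19


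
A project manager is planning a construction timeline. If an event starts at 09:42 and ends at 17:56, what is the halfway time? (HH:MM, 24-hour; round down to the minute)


Start time: 09:42 = 582 minutes from midnight
End time: 17:56 = 1076 minutes from midnight
Sum: 582 + 1076 = 1658
Midpoint: 1658 / 2 = 829 minutes
Convert: 829 / 60 = 13 hours, 49 minutes
Result: 13:49

13:49


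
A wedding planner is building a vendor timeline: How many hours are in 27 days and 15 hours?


Days: 27
Extra hours: 15
Hours per day: 24
Days to hours: 27 x 24 = 648
Total: 648 + 15 = 663

663


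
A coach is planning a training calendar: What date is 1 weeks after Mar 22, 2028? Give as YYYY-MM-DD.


Start: 2028-03-22
Weeks to add: 1
Convert to days: 1 x 7 = 7 days
Add 7 days to 2028-03-22
Result: 2028-03-29

2028-03-29


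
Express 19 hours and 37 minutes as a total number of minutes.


Hours: 19
Extra minutes: 37
Minutes per hour: 60
Hours to minutes: 19 x 60 = 1140
Total: 1140 + 37 = 1177

1177


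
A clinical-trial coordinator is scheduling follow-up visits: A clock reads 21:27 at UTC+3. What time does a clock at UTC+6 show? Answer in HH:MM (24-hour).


Local time: 21:27 at UTC+3 (offset 3h)
Target zone: UTC+6 (offset 6h)
Difference: 6 - (3) = 3 hours
Calculation: 21 + (3) = 24
Wraparound: (24) mod 24 = 0
Result: 00:27

00:27


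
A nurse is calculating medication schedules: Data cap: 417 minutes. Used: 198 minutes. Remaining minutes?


Total budget: 417 minutes
Time used: 198 minutes
Remaining: 417 - 198 = 219 minutes
Percent used: 47.5%
Percent remaining: 52.5%

219


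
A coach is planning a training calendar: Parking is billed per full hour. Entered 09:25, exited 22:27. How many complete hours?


Start: 09:25
End: 22:27
Hour difference: 22 - 9 = 13 hours
Minute difference: 27 - 25 = 2 minutes
Total minutes: 782
Complete hours: 782 / 60 = 13 (remainder 2)

13


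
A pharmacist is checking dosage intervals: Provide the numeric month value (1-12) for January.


Calendar month order:
1. January <--
2. February
January is month number 1

1


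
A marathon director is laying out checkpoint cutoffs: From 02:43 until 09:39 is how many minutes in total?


Start time: 02:43 = 163 minutes from midnight
End time: 09:39 = 579 minutes from midnight
Difference: 579 - 163 = 416 minutes
That is 6 hours and 56 minutes

416


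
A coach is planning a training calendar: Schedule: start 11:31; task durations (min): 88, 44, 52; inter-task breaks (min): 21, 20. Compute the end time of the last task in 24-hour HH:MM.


Start: 11:31 = 691 min from midnight
  after task 1 (88 min): 12:59
  after break (21 min): 13:20
  after task 2 (44 min): 14:04
  after break (20 min): 14:24
  after task 3 (52 min): 15:16
Total elapsed: 225 minutes
End time: 15:16

15:16
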